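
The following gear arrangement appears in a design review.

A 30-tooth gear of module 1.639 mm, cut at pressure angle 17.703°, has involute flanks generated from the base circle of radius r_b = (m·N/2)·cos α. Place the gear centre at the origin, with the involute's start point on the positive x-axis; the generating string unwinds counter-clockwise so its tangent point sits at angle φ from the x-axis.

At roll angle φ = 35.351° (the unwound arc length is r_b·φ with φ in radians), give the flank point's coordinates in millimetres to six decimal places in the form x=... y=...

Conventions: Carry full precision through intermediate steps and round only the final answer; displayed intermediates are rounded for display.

x=27.463317 y=1.764794

topology: single-mesh involute geometry — m = 1.639, N = 30
pitch radius r_p = m·N/2 = 1.639·30/2 = 24.585000
base radius r_b = r_p·cos α = 24.585000·cos 17.703° = 23.420791
roll angle φ = 35.351° = 0.61699134 rad
x = r_b·(cos φ + φ·sin φ) = 27.463317
y = r_b·(sin φ − φ·cos φ) = 1.764794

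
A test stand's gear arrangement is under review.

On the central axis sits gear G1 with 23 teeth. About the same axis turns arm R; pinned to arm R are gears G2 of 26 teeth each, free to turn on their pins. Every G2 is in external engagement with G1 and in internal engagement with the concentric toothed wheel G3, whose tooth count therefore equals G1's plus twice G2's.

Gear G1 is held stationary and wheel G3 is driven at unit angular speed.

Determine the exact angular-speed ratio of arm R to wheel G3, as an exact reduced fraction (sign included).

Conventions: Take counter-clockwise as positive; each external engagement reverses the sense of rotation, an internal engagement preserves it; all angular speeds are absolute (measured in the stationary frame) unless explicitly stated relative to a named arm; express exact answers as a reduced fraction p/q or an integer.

class = planetary set [G3 = 23+2·26 = 75; Willis about the carrier]
ring teeth: 23 + 2·26 = 75
23(ω_sun−ω_arm) = −75(ω_ring−ω_arm),  ω_sun = 0, ω_ring = 1
23(0−ω_arm) = −75(1−ω_arm)  ⇒  98·ω_arm = 75  ⇒  ω_arm = 75/98
ω_out/ω_in = 75/98

75/98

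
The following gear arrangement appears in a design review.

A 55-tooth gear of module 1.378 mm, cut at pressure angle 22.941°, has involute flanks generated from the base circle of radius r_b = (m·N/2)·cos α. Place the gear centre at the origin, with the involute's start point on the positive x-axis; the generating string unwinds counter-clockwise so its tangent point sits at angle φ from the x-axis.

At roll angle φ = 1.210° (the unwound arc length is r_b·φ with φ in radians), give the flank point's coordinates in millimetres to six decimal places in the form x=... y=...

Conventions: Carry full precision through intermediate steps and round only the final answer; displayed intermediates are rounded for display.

x=34.905541 y=0.000110

topology: single-mesh involute geometry — m = 1.378, N = 55
pitch radius r_p = m·N/2 = 1.378·55/2 = 37.895000
base radius r_b = r_p·cos α = 37.895000·cos 22.941° = 34.897760
roll angle φ = 1.210° = 0.02111848 rad
x = r_b·(cos φ + φ·sin φ) = 34.905541
y = r_b·(sin φ − φ·cos φ) = 0.000110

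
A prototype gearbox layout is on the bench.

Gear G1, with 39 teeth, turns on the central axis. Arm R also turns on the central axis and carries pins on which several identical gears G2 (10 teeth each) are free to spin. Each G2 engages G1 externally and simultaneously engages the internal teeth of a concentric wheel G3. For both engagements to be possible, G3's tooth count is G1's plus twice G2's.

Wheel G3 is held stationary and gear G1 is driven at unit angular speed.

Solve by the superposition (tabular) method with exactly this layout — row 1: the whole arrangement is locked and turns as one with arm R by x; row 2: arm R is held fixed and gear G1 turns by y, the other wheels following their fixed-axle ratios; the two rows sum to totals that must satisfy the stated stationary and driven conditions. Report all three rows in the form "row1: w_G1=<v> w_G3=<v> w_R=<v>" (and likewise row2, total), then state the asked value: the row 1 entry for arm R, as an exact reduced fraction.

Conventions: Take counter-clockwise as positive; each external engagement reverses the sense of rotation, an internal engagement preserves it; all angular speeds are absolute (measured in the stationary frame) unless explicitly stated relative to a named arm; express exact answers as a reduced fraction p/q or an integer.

row1: w_G1=39/98 w_G3=39/98 w_R=39/98
row2: w_G1=59/98 w_G3=-39/98 w_R=0
total: w_G1=1 w_G3=0 w_R=39/98
asked value: 39/98

class = planetary set [G3 = 39+2·10 = 59; Willis about the carrier]
row 1 (train locked, turned with arm): all members turn x
superposition row 2 [arm held]: sun y, ring −(39/59)·y, arm 0
boundary: total ω_ring = x − (39/59)·y = 0 and total ω_sun = x + y = 1  ⇒  y = 59/98, x = 39/98
row 2 ring = −(39/59)·59/98 = -39/98
totals (row 1 + row 2): sun 39/98 + 59/98 = 1, ring 39/98 + (-39/98) = 0, arm 39/98 + 0 = 39/98
asked cell (row1, arm) = 39/98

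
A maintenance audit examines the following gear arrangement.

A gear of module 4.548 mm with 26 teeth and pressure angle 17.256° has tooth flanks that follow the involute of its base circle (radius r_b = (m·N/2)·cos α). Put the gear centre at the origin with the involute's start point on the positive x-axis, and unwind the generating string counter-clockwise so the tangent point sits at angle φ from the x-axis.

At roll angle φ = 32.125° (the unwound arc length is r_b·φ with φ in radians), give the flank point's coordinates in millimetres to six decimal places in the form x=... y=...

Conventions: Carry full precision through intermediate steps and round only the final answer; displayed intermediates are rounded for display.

single-mesh involute tooth geometry (26T wheel at module 4.548)
pitch radius r_p = m·N/2 = 4.548·26/2 = 59.124000
base radius r_b = r_p·cos α = 59.124000·cos 17.256° = 56.462763
roll angle φ = 32.125° = 0.56068702 rad
x = r_b·(cos φ + φ·sin φ) = 64.652431
y = r_b·(sin φ − φ·cos φ) = 3.214309

x=64.652431 y=3.214309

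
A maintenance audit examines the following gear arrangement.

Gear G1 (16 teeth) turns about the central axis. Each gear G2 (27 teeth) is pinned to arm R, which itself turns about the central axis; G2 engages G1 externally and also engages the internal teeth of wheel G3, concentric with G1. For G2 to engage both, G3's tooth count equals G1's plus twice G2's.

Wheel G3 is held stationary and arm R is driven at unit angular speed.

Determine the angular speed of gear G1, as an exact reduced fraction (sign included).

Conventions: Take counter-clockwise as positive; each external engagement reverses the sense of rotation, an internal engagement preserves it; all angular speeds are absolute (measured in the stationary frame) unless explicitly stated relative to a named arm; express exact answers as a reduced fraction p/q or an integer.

43/8

class = planetary set [G3 = 16+2·27 = 70; Willis about the carrier]
ring teeth: 16 + 2·27 = 70
16(ω_sun−ω_arm) = −70(ω_ring−ω_arm),  ω_ring = 0, ω_arm = 1
ω_sun = 1 − (70/16)(0−1) = 43/8
exact speed ratio = 43/8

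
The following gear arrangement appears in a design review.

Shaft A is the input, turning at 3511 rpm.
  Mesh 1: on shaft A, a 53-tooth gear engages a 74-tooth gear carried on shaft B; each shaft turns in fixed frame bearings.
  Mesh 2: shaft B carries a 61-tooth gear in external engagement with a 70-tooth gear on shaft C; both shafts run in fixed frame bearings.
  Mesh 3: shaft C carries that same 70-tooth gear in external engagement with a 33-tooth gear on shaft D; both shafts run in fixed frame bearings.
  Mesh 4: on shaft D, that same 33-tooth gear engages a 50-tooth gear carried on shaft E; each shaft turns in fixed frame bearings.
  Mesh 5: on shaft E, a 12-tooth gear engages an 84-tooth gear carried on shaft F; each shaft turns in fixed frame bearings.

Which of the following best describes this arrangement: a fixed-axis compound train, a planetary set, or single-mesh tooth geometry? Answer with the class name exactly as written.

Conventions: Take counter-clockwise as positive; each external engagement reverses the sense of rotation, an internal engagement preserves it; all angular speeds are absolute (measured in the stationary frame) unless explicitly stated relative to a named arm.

class = fixed-axis compound train [5 meshes; 5 ratios multiply, 5 sense flips]
classification: fixed-axis compound train

fixed-axis compound train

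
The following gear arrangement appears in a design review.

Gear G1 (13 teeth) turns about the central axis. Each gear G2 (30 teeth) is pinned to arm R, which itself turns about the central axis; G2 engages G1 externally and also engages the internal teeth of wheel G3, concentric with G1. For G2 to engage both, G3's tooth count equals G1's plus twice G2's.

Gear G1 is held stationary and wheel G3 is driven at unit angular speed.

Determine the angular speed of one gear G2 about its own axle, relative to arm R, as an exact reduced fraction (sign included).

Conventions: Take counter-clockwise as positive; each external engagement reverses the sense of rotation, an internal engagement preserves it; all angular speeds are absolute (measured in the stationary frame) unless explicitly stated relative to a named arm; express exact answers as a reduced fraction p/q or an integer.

recognized (axles ride arm R): planetary set, 13/30/73 teeth
ring teeth: 13 + 2·30 = 73
13(ω_sun−ω_arm) = −73(ω_ring−ω_arm),  ω_sun = 0, ω_ring = 1
13(0−ω_arm) = −73(1−ω_arm)  ⇒  86·ω_arm = 73  ⇒  ω_arm = 73/86
sun–planet mesh: 13·(0−73/86) = −30·(ω_p−ω_arm)  ⇒  ω_p−ω_arm = 949/2580
exact speed ratio = 949/2580

949/2580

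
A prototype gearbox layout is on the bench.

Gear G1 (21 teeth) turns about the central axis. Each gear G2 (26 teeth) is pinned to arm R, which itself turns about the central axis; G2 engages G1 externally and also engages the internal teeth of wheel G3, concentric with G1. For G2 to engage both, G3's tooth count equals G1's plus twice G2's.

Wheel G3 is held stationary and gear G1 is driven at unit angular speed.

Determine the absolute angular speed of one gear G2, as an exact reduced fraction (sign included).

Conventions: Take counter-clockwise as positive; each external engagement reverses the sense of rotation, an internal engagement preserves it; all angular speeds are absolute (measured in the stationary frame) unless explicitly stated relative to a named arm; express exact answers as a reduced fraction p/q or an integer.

-21/52

class = planetary set [G3 = 21+2·26 = 73; Willis about the carrier]
ring teeth: 21 + 2·26 = 73
21(ω_sun−ω_arm) = −73(ω_ring−ω_arm),  ω_ring = 0, ω_sun = 1
21(1−ω_arm) = −73(0−ω_arm)  ⇒  94·ω_arm = 21  ⇒  ω_arm = 21/94
sun–planet mesh: 21·(1−21/94) = −26·(ω_p−ω_arm)  ⇒  ω_p−ω_arm = -1533/2444
ω_p = 21/94 − 1533/2444 = -21/52
exact speed ratio = -21/52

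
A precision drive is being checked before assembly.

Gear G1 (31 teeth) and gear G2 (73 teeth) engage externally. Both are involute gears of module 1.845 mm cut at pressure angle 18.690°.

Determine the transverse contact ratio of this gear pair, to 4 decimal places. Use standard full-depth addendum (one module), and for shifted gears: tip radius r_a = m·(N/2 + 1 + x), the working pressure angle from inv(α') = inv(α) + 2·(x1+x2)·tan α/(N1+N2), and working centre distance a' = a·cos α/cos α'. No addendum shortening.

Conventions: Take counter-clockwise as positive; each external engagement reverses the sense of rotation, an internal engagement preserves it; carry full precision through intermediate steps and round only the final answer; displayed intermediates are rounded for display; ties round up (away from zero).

1.8091

recognized (one external pair, fixed centres): single-mesh tooth geometry, m = 1.845, N1 = 31, N2 = 73
base radii: r_b1 = 27.089446, r_b2 = 63.791275
tip radii: r_a1 = 30.442500, r_a2 = 69.187500
no profile shift: α' = α, a' = a
action lengths: √(r_a1²−r_b1²) = 13.889123, √(r_a2²−r_b2²) = 26.787746
base pitch p_b = π·m·cos α = 5.490581
CR = (13.889123 + 26.787746 − 95.940000·sin 18.69000°)/5.490581 = 1.809120
contact ratio ≈ 1.8091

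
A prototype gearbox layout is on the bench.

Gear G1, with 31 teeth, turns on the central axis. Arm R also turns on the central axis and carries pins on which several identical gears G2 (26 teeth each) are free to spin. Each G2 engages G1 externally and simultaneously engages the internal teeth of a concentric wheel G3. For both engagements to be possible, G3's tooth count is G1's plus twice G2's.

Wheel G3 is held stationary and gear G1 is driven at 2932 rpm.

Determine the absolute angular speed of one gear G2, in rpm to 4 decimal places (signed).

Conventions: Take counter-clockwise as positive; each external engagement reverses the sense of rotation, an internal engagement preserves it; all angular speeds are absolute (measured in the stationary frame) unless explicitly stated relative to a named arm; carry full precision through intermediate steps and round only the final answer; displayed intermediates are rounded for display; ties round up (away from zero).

-1747.9231 rpm

recognized (axles ride arm R): planetary set, 31/26/83 teeth
normalise by the input: solve with ω_sun = 1, then scale by 2932 rpm
ring teeth: 31 + 2·26 = 83
31(ω_sun−ω_arm) = −83(ω_ring−ω_arm),  ω_ring = 0, ω_sun = 1
31(1−ω_arm) = −83(0−ω_arm)  ⇒  114·ω_arm = 31  ⇒  ω_arm = 31/114
sun–planet mesh: 31·(1−31/114) = −26·(ω_p−ω_arm)  ⇒  ω_p−ω_arm = -2573/2964
ω_p = 31/114 − 2573/2964 = -31/52
scale: ω_p = -31/52 × 2932 rpm = -1747.9231 rpm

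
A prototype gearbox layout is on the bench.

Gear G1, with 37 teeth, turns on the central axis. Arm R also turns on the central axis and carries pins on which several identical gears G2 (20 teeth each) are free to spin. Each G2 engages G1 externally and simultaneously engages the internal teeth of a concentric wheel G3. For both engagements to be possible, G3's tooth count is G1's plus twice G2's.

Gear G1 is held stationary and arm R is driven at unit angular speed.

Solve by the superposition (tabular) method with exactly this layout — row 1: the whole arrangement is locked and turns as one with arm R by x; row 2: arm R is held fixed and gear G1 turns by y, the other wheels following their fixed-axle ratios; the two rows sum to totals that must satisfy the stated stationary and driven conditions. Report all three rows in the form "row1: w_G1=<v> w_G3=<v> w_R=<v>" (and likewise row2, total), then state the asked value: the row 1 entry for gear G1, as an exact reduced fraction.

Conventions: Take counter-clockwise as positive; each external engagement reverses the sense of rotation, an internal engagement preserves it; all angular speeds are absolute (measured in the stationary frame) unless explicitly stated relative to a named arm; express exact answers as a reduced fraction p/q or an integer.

planetary set (37T centre, 20T on arm, 77T internal) — Willis relation
row 1 — lock + rotate with arm: ω_sun = ω_ring = ω_arm = x
superposition row 2 [arm held]: sun y, ring −(37/77)·y, arm 0
boundary: total ω_sun = x + y = 0 and total ω_arm = x = 1  ⇒  y = -1, x = 1
row 2 ring = −(37/77)·(-1) = 37/77
totals (row 1 + row 2): sun 1 + (-1) = 0, ring 1 + 37/77 = 114/77, arm 1 + 0 = 1
asked cell (row1, sun) = 1

row1: w_G1=1 w_G3=1 w_R=1
row2: w_G1=-1 w_G3=37/77 w_R=0
total: w_G1=0 w_G3=114/77 w_R=1
asked value: 1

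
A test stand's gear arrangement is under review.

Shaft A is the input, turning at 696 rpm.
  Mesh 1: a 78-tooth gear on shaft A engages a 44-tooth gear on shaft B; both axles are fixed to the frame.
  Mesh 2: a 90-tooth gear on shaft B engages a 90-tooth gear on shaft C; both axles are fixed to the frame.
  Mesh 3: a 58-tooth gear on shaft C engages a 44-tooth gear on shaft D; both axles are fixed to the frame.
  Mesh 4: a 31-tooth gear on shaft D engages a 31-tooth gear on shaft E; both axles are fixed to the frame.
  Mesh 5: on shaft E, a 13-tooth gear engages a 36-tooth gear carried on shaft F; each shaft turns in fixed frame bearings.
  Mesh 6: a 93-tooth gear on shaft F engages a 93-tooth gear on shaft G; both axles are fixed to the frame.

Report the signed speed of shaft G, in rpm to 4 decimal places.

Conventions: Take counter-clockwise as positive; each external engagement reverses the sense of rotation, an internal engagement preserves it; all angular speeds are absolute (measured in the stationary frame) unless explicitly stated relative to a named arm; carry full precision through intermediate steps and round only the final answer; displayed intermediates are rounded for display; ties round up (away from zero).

+587.3099 rpm

class = fixed-axis compound train [6 meshes; 6 ratios multiply, 6 sense flips]
mesh 1 [78T→44T]: ω = 696.0000×78/44 = 1233.8182 rpm, sense flips to −
mesh 2 [90T→90T]: ω = 1233.8182×90/90 = 1233.8182 rpm, sense flips to +
mesh 3 [58T→44T]: ω = 1233.8182×58/44 = 1626.3967 rpm, sense flips to −
mesh 4 [31T→31T]: ω = 1626.3967×31/31 = 1626.3967 rpm, sense flips to +
mesh 5 [13T→36T]: ω = 1626.3967×13/36 = 587.3099 rpm, sense flips to −
mesh 6 [93T→93T]: ω = 587.3099×93/93 = 587.3099 rpm, sense flips to +
signed output speed = +587.3099 rpm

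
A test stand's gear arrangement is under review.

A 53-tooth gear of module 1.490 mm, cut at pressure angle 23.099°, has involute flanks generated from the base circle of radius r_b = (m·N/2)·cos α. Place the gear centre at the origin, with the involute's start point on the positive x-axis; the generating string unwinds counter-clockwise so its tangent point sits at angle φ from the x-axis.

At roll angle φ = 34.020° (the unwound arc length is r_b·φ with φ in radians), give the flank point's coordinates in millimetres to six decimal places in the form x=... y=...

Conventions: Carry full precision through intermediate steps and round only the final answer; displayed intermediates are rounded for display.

class = single-mesh tooth geometry [base-circle involute, m = 1.490, 53T]
pitch radius r_p = m·N/2 = 1.490·53/2 = 39.485000
base radius r_b = r_p·cos α = 39.485000·cos 23.099° = 36.319422
roll angle φ = 34.020° = 0.59376101 rad
x = r_b·(cos φ + φ·sin φ) = 42.168341
y = r_b·(sin φ − φ·cos φ) = 2.446040

x=42.168341 y=2.446040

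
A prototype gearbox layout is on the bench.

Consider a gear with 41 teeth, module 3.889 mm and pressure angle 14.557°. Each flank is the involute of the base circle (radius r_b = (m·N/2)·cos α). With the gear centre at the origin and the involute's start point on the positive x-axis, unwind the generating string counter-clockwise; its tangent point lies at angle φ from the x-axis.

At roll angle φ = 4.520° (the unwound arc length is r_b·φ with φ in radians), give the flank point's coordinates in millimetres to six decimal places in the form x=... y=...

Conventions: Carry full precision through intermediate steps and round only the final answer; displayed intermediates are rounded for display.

x=77.404934 y=0.012621

class = single-mesh tooth geometry [base-circle involute, m = 3.889, 41T]
pitch radius r_p = m·N/2 = 3.889·41/2 = 79.724500
base radius r_b = r_p·cos α = 79.724500·cos 14.557° = 77.165190
roll angle φ = 4.520° = 0.07888888 rad
x = r_b·(cos φ + φ·sin φ) = 77.404934
y = r_b·(sin φ − φ·cos φ) = 0.012621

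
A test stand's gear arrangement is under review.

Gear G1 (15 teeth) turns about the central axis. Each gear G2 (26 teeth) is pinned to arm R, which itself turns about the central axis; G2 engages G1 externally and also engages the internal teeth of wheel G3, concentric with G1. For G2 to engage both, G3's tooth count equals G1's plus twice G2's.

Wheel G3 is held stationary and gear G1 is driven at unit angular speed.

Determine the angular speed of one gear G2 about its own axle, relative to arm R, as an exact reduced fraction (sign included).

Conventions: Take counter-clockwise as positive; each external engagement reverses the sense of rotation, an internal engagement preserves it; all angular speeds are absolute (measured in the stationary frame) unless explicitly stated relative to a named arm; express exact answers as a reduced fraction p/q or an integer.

topology: planetary set — G1 15T / G2 26T / G3 67T, arm = carrier (Willis)
ring teeth: 15 + 2·26 = 67
15(ω_sun−ω_arm) = −67(ω_ring−ω_arm),  ω_ring = 0, ω_sun = 1
15(1−ω_arm) = −67(0−ω_arm)  ⇒  82·ω_arm = 15  ⇒  ω_arm = 15/82
sun–planet mesh: 15·(1−15/82) = −26·(ω_p−ω_arm)  ⇒  ω_p−ω_arm = -1005/2132
exact speed ratio = -1005/2132

-1005/2132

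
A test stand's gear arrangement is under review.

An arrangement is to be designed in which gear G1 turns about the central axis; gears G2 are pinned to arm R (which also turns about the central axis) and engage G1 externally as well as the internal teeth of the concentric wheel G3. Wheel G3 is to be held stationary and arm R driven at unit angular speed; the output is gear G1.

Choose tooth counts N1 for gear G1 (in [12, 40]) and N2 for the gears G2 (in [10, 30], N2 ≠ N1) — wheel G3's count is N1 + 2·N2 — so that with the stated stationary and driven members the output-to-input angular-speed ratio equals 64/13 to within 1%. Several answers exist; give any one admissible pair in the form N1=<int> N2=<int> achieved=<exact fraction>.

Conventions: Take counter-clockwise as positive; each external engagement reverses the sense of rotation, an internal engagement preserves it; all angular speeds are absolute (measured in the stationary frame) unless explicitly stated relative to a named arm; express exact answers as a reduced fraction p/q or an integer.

N1=13 N2=19 achieved=64/13

planetary set to be sized for 64/13 (Willis relation)
Willis with ω_ring = 0: ω_sun/ω_arm = (N1+N3)/N1; set equal to 64/13  ⇒  N3/N1 = 64/13 − 1 = 51/13
N3 = N1 + 2·N2  ⇒  N2/N1 = (N3/N1 − 1)/2 = (51/13 − 1)/2 = 19/13
smallest multiple with N1 ≥ 12 and N2 ≥ 10: k = 1  ⇒  N1 = 1·13 = 13, N2 = 1·19 = 19 (N1 ≤ 40, N2 ≤ 30, N2 ≠ N1 ✓), N3 = 13 + 2·19 = 51
check: (N1+N3)/N1 with N1 = 13, N3 = 51 gives 64/13; |achieved − target| = 0 ≤ 16/325 ✓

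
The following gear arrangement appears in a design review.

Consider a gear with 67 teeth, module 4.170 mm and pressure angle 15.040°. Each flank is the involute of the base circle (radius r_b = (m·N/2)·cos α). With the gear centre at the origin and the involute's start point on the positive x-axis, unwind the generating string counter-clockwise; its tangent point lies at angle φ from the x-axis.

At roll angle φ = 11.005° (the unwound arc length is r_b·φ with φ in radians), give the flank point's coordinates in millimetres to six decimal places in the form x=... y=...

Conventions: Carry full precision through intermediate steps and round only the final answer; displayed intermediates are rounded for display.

x=137.375389 y=0.317484

class = single-mesh tooth geometry [base-circle involute, m = 4.170, 67T]
pitch radius r_p = m·N/2 = 4.170·67/2 = 139.695000
base radius r_b = r_p·cos α = 139.695000·cos 15.040° = 134.909734
roll angle φ = 11.005° = 0.19207348 rad
x = r_b·(cos φ + φ·sin φ) = 137.375389
y = r_b·(sin φ − φ·cos φ) = 0.317484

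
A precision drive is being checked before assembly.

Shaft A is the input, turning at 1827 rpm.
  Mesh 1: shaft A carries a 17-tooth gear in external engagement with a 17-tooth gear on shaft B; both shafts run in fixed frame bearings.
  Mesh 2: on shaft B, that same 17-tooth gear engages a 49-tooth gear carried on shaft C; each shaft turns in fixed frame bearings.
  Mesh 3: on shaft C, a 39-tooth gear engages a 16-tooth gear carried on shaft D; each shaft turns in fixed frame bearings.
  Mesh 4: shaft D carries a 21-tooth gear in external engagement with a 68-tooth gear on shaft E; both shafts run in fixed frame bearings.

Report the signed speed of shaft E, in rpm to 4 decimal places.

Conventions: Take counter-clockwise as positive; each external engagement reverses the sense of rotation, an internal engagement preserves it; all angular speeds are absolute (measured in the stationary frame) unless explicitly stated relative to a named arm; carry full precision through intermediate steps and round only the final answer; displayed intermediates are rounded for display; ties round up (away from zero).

4-mesh fixed-axis compound train (all bearings frame-fixed)
mesh 1 [17T→17T]: ω = 1827.0000×17/17 = 1827.0000 rpm, sense flips to −
mesh 2 [17T→49T]: ω = 1827.0000×17/49 = 633.8571 rpm, sense flips to +
mesh 3 [39T→16T]: ω = 633.8571×39/16 = 1545.0268 rpm, sense flips to −
mesh 4 [21T→68T]: ω = 1545.0268×21/68 = 477.1406 rpm, sense flips to +
signed output speed = +477.1406 rpm

+477.1406 rpm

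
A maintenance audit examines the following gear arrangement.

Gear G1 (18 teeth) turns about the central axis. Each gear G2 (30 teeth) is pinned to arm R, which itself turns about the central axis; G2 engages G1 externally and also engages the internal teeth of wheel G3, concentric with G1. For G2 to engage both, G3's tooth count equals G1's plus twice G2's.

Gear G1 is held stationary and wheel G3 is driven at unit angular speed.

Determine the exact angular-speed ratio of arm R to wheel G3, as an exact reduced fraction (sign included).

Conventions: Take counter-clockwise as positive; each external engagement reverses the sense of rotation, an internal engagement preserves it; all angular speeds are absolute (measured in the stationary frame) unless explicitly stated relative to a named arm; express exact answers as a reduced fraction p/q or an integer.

13/16

topology: planetary set — G1 18T / G2 30T / G3 78T, arm = carrier (Willis)
ring teeth: 18 + 2·30 = 78
18(ω_sun−ω_arm) = −78(ω_ring−ω_arm),  ω_sun = 0, ω_ring = 1
18(0−ω_arm) = −78(1−ω_arm)  ⇒  96·ω_arm = 78  ⇒  ω_arm = 13/16
ω_out/ω_in = 13/16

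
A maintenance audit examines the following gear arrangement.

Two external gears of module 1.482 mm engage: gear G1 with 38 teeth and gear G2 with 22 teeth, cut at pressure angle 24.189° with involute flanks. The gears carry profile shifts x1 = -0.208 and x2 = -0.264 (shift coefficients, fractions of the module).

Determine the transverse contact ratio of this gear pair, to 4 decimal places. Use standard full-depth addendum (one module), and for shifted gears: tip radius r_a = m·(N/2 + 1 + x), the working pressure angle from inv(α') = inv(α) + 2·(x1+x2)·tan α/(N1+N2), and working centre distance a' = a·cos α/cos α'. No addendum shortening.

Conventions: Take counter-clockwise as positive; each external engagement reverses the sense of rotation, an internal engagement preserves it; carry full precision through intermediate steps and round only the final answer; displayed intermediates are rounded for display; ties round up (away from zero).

recognized (one external pair, fixed centres): single-mesh tooth geometry, m = 1.482, N1 = 38, N2 = 22
base radii: r_b1 = 25.685694, r_b2 = 14.870665
tip radii: r_a1 = 29.331744, r_a2 = 17.392752
inv(α') = inv(24.189°) + 2·(-0.208-0.264)·tan α/(38+22) = 0.01994217  ⇒  α' = 21.96075°
a' = a·cos α / cos α' = 44.4600·cos 24.189°/cos 21.96075° = 43.729347
action lengths: √(r_a1²−r_b1²) = 14.163204, √(r_a2²−r_b2²) = 9.020596
base pitch p_b = π·m·cos α = 4.247052
CR = (14.163204 + 9.020596 − 43.729347·sin 21.96075°)/4.247052 = 1.608240
contact ratio ≈ 1.6082

1.6082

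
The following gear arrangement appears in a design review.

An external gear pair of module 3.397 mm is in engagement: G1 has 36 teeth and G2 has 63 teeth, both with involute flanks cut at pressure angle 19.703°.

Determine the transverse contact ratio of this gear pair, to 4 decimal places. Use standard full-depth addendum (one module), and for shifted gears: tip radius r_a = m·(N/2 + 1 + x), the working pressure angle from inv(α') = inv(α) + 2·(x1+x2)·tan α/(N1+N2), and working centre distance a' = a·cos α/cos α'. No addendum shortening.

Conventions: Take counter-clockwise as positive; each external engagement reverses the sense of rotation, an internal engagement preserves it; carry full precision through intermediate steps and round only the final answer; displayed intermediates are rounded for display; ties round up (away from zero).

1.7581

class = single-mesh tooth geometry [involute pair 36T × 63T, m = 3.397]
base radii: r_b1 = 57.566079, r_b2 = 100.740638
tip radii: r_a1 = 64.543000, r_a2 = 110.402500
no profile shift: α' = α, a' = a
action lengths: √(r_a1²−r_b1²) = 29.188104, √(r_a2²−r_b2²) = 45.166757
base pitch p_b = π·m·cos α = 10.047176
CR = (29.188104 + 45.166757 − 168.151500·sin 19.70300°)/10.047176 = 1.758056
contact ratio ≈ 1.7581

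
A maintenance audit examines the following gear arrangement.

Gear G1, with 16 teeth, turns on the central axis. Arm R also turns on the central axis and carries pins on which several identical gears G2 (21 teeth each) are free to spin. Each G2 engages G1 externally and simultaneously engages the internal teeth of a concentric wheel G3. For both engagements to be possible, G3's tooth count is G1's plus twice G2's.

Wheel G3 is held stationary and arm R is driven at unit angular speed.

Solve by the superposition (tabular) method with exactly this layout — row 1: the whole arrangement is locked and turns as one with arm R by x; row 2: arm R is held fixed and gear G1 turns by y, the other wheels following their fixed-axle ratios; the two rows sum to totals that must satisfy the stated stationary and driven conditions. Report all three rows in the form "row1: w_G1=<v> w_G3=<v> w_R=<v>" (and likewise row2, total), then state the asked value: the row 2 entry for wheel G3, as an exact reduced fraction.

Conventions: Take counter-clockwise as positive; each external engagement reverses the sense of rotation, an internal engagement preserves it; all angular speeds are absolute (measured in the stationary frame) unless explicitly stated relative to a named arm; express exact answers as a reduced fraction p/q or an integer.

row1: w_G1=1 w_G3=1 w_R=1
row2: w_G1=29/8 w_G3=-1 w_R=0
total: w_G1=37/8 w_G3=0 w_R=1
asked value: -1

planetary set (16T centre, 21T on arm, 58T internal) — Willis relation
row 1 — lock + rotate with arm: ω_sun = ω_ring = ω_arm = x
row 2: sun turns y, ring = −(16/58)·y, arm 0
boundary: total ω_ring = x − (16/58)·y = 0 and total ω_arm = x = 1  ⇒  y = 29/8, x = 1
row 2 ring = −(16/58)·29/8 = -1
totals (row 1 + row 2): sun 1 + 29/8 = 37/8, ring 1 + (-1) = 0, arm 1 + 0 = 1
asked cell (row2, ring) = -1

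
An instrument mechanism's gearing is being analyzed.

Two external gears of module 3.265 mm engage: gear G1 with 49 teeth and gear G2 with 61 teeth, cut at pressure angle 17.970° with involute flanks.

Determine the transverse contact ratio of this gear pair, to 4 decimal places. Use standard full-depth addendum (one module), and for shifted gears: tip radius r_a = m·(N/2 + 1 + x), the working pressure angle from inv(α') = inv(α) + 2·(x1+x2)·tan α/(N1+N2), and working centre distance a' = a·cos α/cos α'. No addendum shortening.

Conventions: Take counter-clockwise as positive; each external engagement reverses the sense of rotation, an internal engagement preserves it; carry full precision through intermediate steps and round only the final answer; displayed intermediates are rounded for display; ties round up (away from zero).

class = single-mesh tooth geometry [involute pair 49T × 61T, m = 3.265]
base radii: r_b1 = 76.090321, r_b2 = 94.724685
tip radii: r_a1 = 83.257500, r_a2 = 102.847500
no profile shift: α' = α, a' = a
action lengths: √(r_a1²−r_b1²) = 33.794591, √(r_a2²−r_b2²) = 40.060483
base pitch p_b = π·m·cos α = 9.756930
CR = (33.794591 + 40.060483 − 179.575000·sin 17.97000°)/9.756930 = 1.891248
contact ratio ≈ 1.8912

1.8912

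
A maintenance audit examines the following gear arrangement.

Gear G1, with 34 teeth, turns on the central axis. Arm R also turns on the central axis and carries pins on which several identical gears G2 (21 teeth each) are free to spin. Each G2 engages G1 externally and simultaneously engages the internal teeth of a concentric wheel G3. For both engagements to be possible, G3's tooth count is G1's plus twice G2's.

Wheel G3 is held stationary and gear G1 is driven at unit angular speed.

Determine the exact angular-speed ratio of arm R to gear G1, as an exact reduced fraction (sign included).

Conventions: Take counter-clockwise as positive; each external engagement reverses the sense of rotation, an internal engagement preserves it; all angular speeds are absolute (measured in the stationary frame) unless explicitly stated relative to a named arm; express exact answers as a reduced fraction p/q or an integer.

17/55

topology: planetary set — G1 34T / G2 21T / G3 76T, arm = carrier (Willis)
ring teeth: 34 + 2·21 = 76
34(ω_sun−ω_arm) = −76(ω_ring−ω_arm),  ω_ring = 0, ω_sun = 1
34(1−ω_arm) = −76(0−ω_arm)  ⇒  110·ω_arm = 34  ⇒  ω_arm = 17/55
ω_out/ω_in = 17/55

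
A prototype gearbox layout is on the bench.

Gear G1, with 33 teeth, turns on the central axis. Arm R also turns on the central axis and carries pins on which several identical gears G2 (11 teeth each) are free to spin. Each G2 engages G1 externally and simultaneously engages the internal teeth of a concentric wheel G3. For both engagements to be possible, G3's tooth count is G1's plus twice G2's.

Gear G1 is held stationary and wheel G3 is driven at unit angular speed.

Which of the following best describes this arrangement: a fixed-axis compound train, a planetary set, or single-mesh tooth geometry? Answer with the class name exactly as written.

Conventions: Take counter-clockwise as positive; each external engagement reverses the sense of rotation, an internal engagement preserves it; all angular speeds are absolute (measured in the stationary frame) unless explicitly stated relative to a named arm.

class = planetary set [G3 = 33+2·11 = 55; Willis about the carrier]
classification: planetary set

planetary set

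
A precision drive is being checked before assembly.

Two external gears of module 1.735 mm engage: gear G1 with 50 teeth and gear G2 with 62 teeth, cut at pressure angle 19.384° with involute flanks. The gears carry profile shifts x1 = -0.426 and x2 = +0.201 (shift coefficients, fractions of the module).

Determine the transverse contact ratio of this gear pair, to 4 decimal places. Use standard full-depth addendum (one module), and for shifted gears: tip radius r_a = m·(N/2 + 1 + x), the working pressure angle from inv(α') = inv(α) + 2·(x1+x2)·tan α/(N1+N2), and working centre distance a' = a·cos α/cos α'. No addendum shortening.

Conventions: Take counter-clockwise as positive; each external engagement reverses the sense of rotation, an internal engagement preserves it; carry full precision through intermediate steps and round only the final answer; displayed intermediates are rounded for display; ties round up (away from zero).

single-mesh involute tooth geometry (50T engaging 62T at module 1.735)
base radii: r_b1 = 40.916305, r_b2 = 50.736218
tip radii: r_a1 = 44.370890, r_a2 = 55.868735
inv(α') = inv(19.384°) + 2·(-0.426+0.201)·tan α/(50+62) = 0.01211347  ⇒  α' = 18.70435°
a' = a·cos α / cos α' = 97.1600·cos 19.384°/cos 18.70435° = 96.762971
action lengths: √(r_a1²−r_b1²) = 17.164845, √(r_a2²−r_b2²) = 23.391276
base pitch p_b = π·m·cos α = 5.141694
CR = (17.164845 + 23.391276 − 96.762971·sin 18.70435°)/5.141694 = 1.852636
contact ratio ≈ 1.8526

1.8526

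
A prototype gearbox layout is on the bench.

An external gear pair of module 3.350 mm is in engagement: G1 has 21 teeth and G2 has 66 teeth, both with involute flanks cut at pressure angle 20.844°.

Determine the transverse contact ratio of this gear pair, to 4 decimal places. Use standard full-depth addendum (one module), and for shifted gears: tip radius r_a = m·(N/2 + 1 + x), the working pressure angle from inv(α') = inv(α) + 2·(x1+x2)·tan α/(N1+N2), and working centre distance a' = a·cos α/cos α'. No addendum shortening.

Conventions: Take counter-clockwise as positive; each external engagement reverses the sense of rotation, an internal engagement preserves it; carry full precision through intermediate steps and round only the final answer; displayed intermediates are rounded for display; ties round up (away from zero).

1.6457

class = single-mesh tooth geometry [involute pair 21T × 66T, m = 3.350]
base radii: r_b1 = 32.872891, r_b2 = 103.314801
tip radii: r_a1 = 38.525000, r_a2 = 113.900000
no profile shift: α' = α, a' = a
action lengths: √(r_a1²−r_b1²) = 20.088520, √(r_a2²−r_b2²) = 47.950620
base pitch p_b = π·m·cos α = 9.835546
CR = (20.088520 + 47.950620 − 145.725000·sin 20.84400°)/9.835546 = 1.645722
contact ratio ≈ 1.6457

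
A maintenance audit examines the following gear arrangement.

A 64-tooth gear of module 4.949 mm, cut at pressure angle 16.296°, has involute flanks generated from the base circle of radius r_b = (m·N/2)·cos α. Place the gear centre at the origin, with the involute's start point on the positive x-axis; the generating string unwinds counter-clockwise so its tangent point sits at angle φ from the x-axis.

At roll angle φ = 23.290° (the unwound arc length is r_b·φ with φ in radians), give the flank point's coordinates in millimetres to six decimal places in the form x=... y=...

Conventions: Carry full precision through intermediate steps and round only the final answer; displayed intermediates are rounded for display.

x=164.049618 y=3.347232

class = single-mesh tooth geometry [base-circle involute, m = 4.949, 64T]
pitch radius r_p = m·N/2 = 4.949·64/2 = 158.368000
base radius r_b = r_p·cos α = 158.368000·cos 16.296° = 152.005547
roll angle φ = 23.290° = 0.40648718 rad
x = r_b·(cos φ + φ·sin φ) = 164.049618
y = r_b·(sin φ − φ·cos φ) = 3.347232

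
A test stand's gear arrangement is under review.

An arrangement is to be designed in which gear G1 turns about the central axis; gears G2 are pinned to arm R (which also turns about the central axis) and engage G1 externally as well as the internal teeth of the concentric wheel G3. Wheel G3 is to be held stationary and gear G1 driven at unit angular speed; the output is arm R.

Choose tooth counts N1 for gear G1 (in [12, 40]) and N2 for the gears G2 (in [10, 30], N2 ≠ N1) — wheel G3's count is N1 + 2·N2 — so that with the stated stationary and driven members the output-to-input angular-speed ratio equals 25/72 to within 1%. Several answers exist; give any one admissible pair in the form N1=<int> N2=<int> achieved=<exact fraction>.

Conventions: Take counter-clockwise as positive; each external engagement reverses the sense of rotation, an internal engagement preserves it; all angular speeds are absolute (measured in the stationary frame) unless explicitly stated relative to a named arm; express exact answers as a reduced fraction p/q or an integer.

class = planetary set [ratio 25/72 wanted; Willis about the carrier]
Willis with ω_ring = 0: ω_arm/ω_sun = N1/(N1+N3); set equal to 25/72  ⇒  N3/N1 = 1/(25/72) − 1 = 47/25
N3 = N1 + 2·N2  ⇒  N2/N1 = (N3/N1 − 1)/2 = (47/25 − 1)/2 = 11/25
smallest multiple with N1 ≥ 12 and N2 ≥ 10: k = 1  ⇒  N1 = 1·25 = 25, N2 = 1·11 = 11 (N1 ≤ 40, N2 ≤ 30, N2 ≠ N1 ✓), N3 = 25 + 2·11 = 47
check: N1/(N1+N3) with N1 = 25, N3 = 47 gives 25/72; |achieved − target| = 0 ≤ 1/288 ✓

N1=25 N2=11 achieved=25/72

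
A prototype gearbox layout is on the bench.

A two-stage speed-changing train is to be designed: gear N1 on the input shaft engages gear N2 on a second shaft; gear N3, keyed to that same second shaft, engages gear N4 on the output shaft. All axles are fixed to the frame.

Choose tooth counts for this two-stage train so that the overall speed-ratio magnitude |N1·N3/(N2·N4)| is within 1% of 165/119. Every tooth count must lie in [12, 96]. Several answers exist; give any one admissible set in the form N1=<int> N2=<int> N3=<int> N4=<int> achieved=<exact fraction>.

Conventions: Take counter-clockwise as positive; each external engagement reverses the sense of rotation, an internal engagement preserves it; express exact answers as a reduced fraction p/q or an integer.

N1=15 N2=14 N3=22 N4=17 achieved=165/119

topology: fixed-axis compound train — 2 stages, target 165/119
target = 165/119 in lowest terms: an exact hit needs N1·N3 = k·165 and N2·N4 = k·119 for one integer k, every count in [12, 96]; additionally prefer no 1:1 stage (N1 ≠ N2, N3 ≠ N4)
k = 1: no 1:1-free in-range split of k·165 and k·119 into factor pairs; take k = 2
k = 2: N1·N3 = 330 = 15·22, N2·N4 = 238 = 14·17
achieved = 15·22/(14·17) = 165/119; |achieved − target| = 0 ≤ 33/2380 ✓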